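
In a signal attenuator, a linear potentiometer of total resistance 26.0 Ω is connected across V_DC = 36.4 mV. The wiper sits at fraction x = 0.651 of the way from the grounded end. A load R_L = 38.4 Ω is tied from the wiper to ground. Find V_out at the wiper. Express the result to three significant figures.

Lower segment x·R_p = 16.93 Ω; upper segment (1−x)·R_p = 9.074 Ω.
Lower segment in parallel with the load: 16.93 ‖ 38.4 = 11.75 Ω.
Loaded-divider output: V_out = 36.4 × 0.5642 = 20.54 mV.

V_out ≈ 20.5 mV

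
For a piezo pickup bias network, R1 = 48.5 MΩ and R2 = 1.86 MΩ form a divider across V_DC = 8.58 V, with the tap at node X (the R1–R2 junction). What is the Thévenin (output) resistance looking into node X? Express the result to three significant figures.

Looking into X with the source shorted: R_th = R1·R2/(R1+R2) = 48.50 × 1.86/50.36 = 1.791 MΩ.

R_th ≈ 1.79 MΩ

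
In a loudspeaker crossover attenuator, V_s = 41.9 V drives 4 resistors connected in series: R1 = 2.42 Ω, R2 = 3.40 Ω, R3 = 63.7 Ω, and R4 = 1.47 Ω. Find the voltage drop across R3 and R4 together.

ΣR = 2.42 + 3.40 + 63.7 + 1.47 = 70.99 Ω.
R_{R3..R4} = 63.7 + 1.47 = 65.17 Ω.
By the voltage-divider rule, V = 41.9 × 65.17/70.99 = 38.46 V.

V ≈ 38.5 V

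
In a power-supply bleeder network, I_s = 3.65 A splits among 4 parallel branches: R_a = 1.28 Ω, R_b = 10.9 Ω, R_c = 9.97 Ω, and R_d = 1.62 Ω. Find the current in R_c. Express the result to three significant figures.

I ≈ 0.230 A

ΣG = 1/1.28 + 1/10.9 + 1/9.97 + 1/1.62 = 1.591.
Current divider: I(R_c) = I_s · G_k/ΣG = 3.65 × (0.1003/1.591) = 3.65 × 0.06306 = 0.2302 A.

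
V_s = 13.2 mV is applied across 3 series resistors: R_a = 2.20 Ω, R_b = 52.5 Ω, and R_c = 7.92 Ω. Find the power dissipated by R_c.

ΣR = 62.62 Ω → I = 13.2/62.62 = 0.2108 mA.
V(R_c) = I·R = 1.669 mV; P = V·I = 1.669 × 0.2108 = 0.3519 µW.

P ≈ 0.352 µW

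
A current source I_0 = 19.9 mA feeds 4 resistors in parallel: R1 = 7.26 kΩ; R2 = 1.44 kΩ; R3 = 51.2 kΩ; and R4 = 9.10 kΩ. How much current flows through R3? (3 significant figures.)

I ≈ 0.404 mA

Total conductance ΣG = 1/7.26 + 1/1.44 + 1/51.2 + 1/9.10 = 0.9616 (units of 1/kΩ).
Current divider: I(R3) = I_0 · G_k/ΣG = 19.9 × (0.01953/0.9616) = 19.9 × 0.02031 = 0.4042 mA.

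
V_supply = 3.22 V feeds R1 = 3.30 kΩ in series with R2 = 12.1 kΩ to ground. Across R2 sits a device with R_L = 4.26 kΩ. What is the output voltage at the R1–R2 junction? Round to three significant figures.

V_out ≈ 1.57 V

The load sits in parallel with R2, giving an effective lower resistance R2' = R2·R_L/(R2+R_L) = 3.151 kΩ.
Then V_out = V_supply · R2'/(R1 + R2') = 3.22 × 3.151/6.451 = 1.573 V.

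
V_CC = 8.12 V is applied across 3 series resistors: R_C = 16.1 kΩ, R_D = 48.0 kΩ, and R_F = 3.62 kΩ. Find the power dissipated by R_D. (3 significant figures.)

ΣR = 67.72 kΩ → I = 8.12/67.72 = 0.1199 mA.
V(R_D) = I·R = 5.755 V; P = V·I = 5.755 × 0.1199 = 0.6901 mW.

P ≈ 0.690 mW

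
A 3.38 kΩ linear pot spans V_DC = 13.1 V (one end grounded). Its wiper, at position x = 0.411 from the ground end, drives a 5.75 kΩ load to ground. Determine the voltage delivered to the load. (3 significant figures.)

V_out ≈ 4.71 V

The pot divides into 1.991 kΩ above the wiper and 1.389 kΩ below.
(x·R_p) ‖ R_L = 1.119 kΩ.
V_out = 13.1 × 1.119/(1.991 + 1.119) = 4.713 V.
(Unloaded: V_out = x·V_DC = 5.38 V.)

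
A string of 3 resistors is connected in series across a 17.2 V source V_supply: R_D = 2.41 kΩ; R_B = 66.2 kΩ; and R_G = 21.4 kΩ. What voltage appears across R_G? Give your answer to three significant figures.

V ≈ 4.09 V

ΣR = 2.41 + 66.2 + 21.4 = 90.01 kΩ.
Voltage divider: V = V_supply · (21.40 / 90.01) = 17.2 × 0.2378 = 4.089 V.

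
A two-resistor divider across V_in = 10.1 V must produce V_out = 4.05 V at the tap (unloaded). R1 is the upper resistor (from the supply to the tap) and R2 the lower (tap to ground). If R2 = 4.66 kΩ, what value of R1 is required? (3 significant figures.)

V_out/V_in = R2/(R1+R2) = 0.4010.
R1 = R2·(1/k − 1) = 4.66 × 1.494 = 6.961 kΩ.

R1 ≈ 6.96 kΩ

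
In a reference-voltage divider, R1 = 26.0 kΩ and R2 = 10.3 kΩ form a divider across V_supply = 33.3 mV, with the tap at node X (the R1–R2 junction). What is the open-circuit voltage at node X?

V_th ≈ 9.45 mV

V_th is the unloaded tap voltage: V_supply · R2/(R1+R2) = 33.3 × 0.2837 = 9.449 mV.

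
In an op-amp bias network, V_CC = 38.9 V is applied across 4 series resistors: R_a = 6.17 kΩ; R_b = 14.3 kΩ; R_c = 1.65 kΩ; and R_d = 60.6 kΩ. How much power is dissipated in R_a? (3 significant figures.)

P ≈ 1.36 mW

Series current I = V_CC/ΣR = 38.9/82.72 = 0.4703 mA.
P(R_a) = I²·R_a = (0.4703)² × 6.17 = 1.364 mW.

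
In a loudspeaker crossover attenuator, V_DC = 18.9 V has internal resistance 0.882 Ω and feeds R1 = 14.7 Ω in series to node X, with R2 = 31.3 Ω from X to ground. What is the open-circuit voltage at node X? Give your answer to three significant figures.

R1' = 0.882 + 14.7 = 15.58 Ω (source resistance + R1).
Open-circuit (no load on X): V_th = V_DC · R2/(R1' + R2) = 18.9 × 31.3/(15.58 + 31.3) = 12.62 V.

V_th ≈ 12.6 V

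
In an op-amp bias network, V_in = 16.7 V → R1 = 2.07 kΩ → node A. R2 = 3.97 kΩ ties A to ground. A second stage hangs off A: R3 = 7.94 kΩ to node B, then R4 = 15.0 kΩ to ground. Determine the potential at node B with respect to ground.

The second stage (R3 + R4 = 22.94 kΩ) loads node A in parallel with R2.
Effective lower resistance at A: R2 ‖ 22.94 = 3.384 kΩ.
V_A = 16.7 × 3.384/(2.07 + 3.384) = 10.36 V.
V_B = V_A × 0.6539 = 6.776 V.

V_B ≈ 6.78 V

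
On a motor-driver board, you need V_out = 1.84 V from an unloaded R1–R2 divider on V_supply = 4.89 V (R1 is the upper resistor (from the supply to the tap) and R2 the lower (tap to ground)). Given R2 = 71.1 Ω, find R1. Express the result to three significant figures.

R1 ≈ 118 Ω

V_out/V_supply = R2/(R1+R2) = 0.3763.
Rearranging, R1 = R2·(1−k)/k = 71.1 × 1.658 = 117.9 Ω.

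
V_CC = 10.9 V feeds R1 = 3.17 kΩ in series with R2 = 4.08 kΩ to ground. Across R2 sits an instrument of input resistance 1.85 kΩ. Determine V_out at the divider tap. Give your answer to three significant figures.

V_out ≈ 3.12 V

R2 ‖ R_L = (4.08 × 1.85)/(4.08 + 1.85) = 1.273 kΩ.
Now apply the divider: V_out = 10.9 × 0.2865 = 3.123 V.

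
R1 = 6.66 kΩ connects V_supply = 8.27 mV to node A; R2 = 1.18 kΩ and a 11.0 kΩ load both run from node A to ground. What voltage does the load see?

The load sits in parallel with R2, giving an effective lower resistance R2' = R2·R_L/(R2+R_L) = 1.066 kΩ.
Then V_out = V_supply · R2'/(R1 + R2') = 8.27 × 1.066/7.726 = 1.141 mV.

V_out ≈ 1.14 mV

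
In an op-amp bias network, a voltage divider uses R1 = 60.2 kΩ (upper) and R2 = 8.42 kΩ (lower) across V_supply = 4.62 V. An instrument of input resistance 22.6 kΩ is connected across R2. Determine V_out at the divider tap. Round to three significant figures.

V_out ≈ 0.427 V

The load sits in parallel with R2, giving an effective lower resistance R2' = R2·R_L/(R2+R_L) = 6.134 kΩ.
Then V_out = V_supply · R2'/(R1 + R2') = 4.62 × 6.134/66.33 = 0.4272 V.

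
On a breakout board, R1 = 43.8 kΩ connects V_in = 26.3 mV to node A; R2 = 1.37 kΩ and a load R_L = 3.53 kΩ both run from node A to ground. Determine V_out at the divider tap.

R2 ‖ R_L = (1.37 × 3.53)/(1.37 + 3.53) = 0.9870 kΩ.
Now apply the divider: V_out = 26.3 × 0.02204 = 0.5796 mV.
(Unloaded it would be 0.798 mV; the load pulls it down.)

V_out ≈ 0.580 mV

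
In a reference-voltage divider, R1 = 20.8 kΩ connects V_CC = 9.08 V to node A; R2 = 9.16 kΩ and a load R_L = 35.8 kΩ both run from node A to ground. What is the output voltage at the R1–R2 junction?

R2 ‖ R_L = (9.16 × 35.8)/(9.16 + 35.8) = 7.294 kΩ.
Voltage divider with the loaded lower leg: V_out = 9.08 × 7.294/(20.8 + 7.294) = 9.08 × 0.2596 = 2.357 V.
(Unloaded it would be 2.78 V; the load pulls it down.)

V_out ≈ 2.36 V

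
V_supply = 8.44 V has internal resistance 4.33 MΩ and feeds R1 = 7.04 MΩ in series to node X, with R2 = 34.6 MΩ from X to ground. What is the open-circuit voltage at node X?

R1' = 4.33 + 7.04 = 11.37 MΩ (source resistance + R1).
Open-circuit (no load on X): V_th = V_supply · R2/(R1' + R2) = 8.44 × 34.6/(11.37 + 34.6) = 6.352 V.

V_th ≈ 6.35 V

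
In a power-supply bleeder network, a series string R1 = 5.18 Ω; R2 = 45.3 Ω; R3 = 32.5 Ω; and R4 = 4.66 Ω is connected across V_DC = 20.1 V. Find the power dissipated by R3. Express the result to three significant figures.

Series current I = V_DC/ΣR = 20.1/87.64 = 0.2293 A.
V(R3) = I·R = 7.454 V; P = V·I = 7.454 × 0.2293 = 1.710 W.

P ≈ 1.71 W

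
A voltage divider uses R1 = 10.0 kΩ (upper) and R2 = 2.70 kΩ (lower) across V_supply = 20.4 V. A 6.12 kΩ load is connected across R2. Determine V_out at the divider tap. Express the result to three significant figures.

First combine the lower leg with the load: R2 ‖ R_L = 1.873 kΩ.
Now apply the divider: V_out = 20.4 × 0.1578 = 3.219 V.

V_out ≈ 3.22 V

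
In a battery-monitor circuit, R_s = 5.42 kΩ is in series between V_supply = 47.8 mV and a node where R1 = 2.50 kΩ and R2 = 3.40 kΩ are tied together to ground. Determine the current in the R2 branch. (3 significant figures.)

I ≈ 2.95 µA

Combine the parallel branches: R_p = (1/2.50 + 1/3.40)⁻¹ = 1.441 kΩ.
Node voltage V_A = V_supply · R_p/(R_s + R_p) = 47.8 × 0.2100 = 10.04 mV.
I(R2) = V_A / R2 = 10.04/3.40 = 2.952 µA.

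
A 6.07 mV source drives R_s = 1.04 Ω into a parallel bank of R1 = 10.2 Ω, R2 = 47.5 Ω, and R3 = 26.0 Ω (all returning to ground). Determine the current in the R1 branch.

Combine the parallel branches: R_p = (1/10.2 + 1/47.5 + 1/26.0)⁻¹ = 6.347 Ω.
V_A = 6.07 × 6.347/7.387 = 5.215 mV.
I(R1) = V_A / R1 = 5.215/10.2 = 0.5113 mA.
(Equivalently: I_total = 0.8217 mA, then current-divider fraction G_k/ΣG = 0.6223.)

I ≈ 0.511 mA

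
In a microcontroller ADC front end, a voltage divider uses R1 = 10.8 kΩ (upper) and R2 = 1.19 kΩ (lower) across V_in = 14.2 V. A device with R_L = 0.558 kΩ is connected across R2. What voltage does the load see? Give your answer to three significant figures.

V_out ≈ 0.482 V

First combine the lower leg with the load: R2 ‖ R_L = 0.3799 kΩ.
Now apply the divider: V_out = 14.2 × 0.03398 = 0.4825 V.
(Unloaded it would be 1.41 V; the load pulls it down.)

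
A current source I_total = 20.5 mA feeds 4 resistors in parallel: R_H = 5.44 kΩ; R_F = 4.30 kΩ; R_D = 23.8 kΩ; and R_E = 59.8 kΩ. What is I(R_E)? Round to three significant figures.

I ≈ 0.722 mA

Conductances: ΣG = 1/5.44 + 1/4.30 + 1/23.8 + 1/59.8 = 0.4751 (1/kΩ).
By the current-divider rule, I = I_total · G_k/ΣG = 20.5 × 0.03520 = 0.7215 mA.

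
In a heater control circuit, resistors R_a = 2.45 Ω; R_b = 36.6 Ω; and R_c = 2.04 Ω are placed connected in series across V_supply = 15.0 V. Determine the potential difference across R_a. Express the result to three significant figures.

Series total: ΣR = 2.45 + 36.6 + 2.04 = 41.09 Ω.
By the voltage-divider rule, V = 15.0 × 2.450/41.09 = 0.8944 V.

V ≈ 0.894 V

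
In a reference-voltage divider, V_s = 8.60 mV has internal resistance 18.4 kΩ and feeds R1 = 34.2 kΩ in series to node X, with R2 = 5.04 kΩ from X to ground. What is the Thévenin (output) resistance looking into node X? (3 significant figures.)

R1' = 18.4 + 34.2 = 52.60 kΩ (source resistance + R1).
Looking into X with the source shorted: R_th = R1'·R2/(R1'+R2) = 52.60 × 5.04/57.64 = 4.599 kΩ.

R_th ≈ 4.60 kΩ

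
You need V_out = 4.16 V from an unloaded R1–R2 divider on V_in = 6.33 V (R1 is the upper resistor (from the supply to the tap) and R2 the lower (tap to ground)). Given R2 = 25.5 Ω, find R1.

R1 ≈ 13.3 Ω

V_out/V_in = R2/(R1+R2) = 0.6572.
Rearranging, R1 = R2·(1−k)/k = 25.5 × 0.5216 = 13.30 Ω.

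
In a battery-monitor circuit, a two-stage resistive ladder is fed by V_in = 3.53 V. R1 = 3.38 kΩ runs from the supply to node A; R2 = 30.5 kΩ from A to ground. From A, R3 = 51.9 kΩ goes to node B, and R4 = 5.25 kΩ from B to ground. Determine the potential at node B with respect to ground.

V_B ≈ 0.277 V

Node A sees R2 in parallel with the series input of stage 2, R3 + R4 = 57.15 kΩ.
R2 ‖ (R3+R4) = 19.89 kΩ.
So V_A = 3.53 × 0.8547 = 3.017 V.
V_B = V_A × 0.09186 = 0.2772 V.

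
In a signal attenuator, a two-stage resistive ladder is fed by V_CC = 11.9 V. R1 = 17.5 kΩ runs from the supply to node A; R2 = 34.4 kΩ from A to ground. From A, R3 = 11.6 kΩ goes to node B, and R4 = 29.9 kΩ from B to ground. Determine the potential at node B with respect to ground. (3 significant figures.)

Node A sees R2 in parallel with the series input of stage 2, R3 + R4 = 41.50 kΩ.
Effective lower resistance at A: R2 ‖ 41.50 = 18.81 kΩ.
So V_A = 11.9 × 0.5180 = 6.165 V.
V_B = V_A × 0.7205 = 4.441 V.

V_B ≈ 4.44 V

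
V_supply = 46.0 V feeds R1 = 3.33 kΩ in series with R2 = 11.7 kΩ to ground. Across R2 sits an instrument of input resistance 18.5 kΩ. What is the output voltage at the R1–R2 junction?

The load sits in parallel with R2, giving an effective lower resistance R2' = R2·R_L/(R2+R_L) = 7.167 kΩ.
Then V_out = V_supply · R2'/(R1 + R2') = 46.0 × 7.167/10.50 = 31.41 V.

V_out ≈ 31.4 V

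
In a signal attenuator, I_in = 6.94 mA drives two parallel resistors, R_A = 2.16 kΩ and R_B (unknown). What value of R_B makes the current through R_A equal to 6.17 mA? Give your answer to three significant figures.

R_B ≈ 17.3 kΩ

In a two-way split, I_A/I_in = R_B/(R_A + R_B).
6.17/6.94 = R_B/(R_A + R_B) → R_B = R_A · (0.8890)/(1 − 0.8890) = 2.16 × 8.013 = 17.31 kΩ.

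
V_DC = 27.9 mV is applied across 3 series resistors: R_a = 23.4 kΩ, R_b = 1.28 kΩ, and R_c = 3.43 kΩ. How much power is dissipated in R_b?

P ≈ 1.26 nW

ΣR = 28.11 kΩ → I = 27.9/28.11 = 0.9925 µA.
V(R_b) = I·R = 1.270 mV; P = V·I = 1.270 × 0.9925 = 1.261 nW.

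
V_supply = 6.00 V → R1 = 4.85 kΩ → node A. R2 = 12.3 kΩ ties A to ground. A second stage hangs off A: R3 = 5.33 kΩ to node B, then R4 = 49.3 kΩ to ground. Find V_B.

V_B ≈ 3.65 V

Node A sees R2 in parallel with the series input of stage 2, R3 + R4 = 54.63 kΩ.
Effective lower resistance at A: R2 ‖ 54.63 = 10.04 kΩ.
First divider: V_A = V_supply · 10.04/(4.85 + 10.04) = 4.046 V.
V_B = V_A × 0.9024 = 3.651 V.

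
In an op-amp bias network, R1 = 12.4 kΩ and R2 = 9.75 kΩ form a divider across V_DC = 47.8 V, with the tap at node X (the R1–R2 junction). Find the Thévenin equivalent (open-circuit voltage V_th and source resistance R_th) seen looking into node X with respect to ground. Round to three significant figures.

V_th ≈ 21.0 V, R_th ≈ 5.46 kΩ

V_th is the unloaded tap voltage: V_DC · R2/(R1+R2) = 47.8 × 0.4402 = 21.04 V.
Zeroing V_DC shorts the top of R1 to ground, so R_th = R1 ‖ R2 = 5.458 kΩ.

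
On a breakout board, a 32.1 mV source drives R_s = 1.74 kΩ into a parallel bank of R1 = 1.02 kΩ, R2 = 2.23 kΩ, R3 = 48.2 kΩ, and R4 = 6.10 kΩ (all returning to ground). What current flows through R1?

Equivalent of the parallel group: R_p = 0.6198 kΩ.
V_A = 32.1 × 0.6198/2.360 = 8.431 mV.
I(R1) = V_A / R1 = 8.431/1.02 = 8.265 µA.

I ≈ 8.27 µA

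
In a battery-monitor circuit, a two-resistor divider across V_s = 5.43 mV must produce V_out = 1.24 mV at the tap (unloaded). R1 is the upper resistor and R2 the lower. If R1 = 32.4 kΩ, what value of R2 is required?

R2 ≈ 9.59 kΩ

Required fraction k = V_out/V_s = 0.2284.
Rearranging, R2 = R1·k/(1−k) = 32.4 × 0.2959 = 9.589 kΩ.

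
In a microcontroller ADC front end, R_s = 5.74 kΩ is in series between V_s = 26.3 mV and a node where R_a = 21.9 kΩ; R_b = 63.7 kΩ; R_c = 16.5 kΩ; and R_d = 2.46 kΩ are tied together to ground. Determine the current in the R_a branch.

I ≈ 0.298 µA

Combine the parallel branches: R_p = (1/21.9 + 1/63.7 + 1/16.5 + 1/2.46)⁻¹ = 1.892 kΩ.
V_A = 26.3 × 1.892/7.632 = 6.521 mV.
Branch current I = V_A/R_a = 6.521/21.9 = 0.2977 µA.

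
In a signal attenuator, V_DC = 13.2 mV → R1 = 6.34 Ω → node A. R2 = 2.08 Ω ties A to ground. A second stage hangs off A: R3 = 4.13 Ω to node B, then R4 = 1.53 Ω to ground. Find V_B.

V_B ≈ 0.690 mV

Node A sees R2 in parallel with the series input of stage 2, R3 + R4 = 5.660 Ω.
Effective lower resistance at A: R2 ‖ 5.660 = 1.521 Ω.
First divider: V_A = V_DC · 1.521/(6.34 + 1.521) = 2.554 mV.
Stage 2 is unloaded, so V_B = V_A · R4/(R3+R4) = 2.554 × 1.53/5.660 = 0.6904 mV.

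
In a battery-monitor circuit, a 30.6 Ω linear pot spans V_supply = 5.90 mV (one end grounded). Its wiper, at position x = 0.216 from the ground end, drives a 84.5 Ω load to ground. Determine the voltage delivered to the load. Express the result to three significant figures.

The pot divides into 23.99 Ω above the wiper and 6.610 Ω below.
Lower segment in parallel with the load: 6.610 ‖ 84.5 = 6.130 Ω.
V_out = 5.90 × 6.130/(23.99 + 6.130) = 1.201 mV.

V_out ≈ 1.20 mV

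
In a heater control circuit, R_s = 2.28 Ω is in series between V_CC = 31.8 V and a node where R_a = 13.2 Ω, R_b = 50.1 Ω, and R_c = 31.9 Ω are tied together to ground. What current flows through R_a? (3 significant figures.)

Combine the parallel branches: R_p = (1/13.2 + 1/50.1 + 1/31.9)⁻¹ = 7.870 Ω.
Node voltage V_A = V_CC · R_p/(R_s + R_p) = 31.8 × 0.7754 = 24.66 V.
I(R_a) = V_A / R_a = 24.66/13.2 = 1.868 A.

I ≈ 1.87 A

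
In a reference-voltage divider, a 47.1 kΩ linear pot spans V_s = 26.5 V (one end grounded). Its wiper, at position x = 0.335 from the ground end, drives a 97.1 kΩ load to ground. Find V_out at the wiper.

Split the track: R_lower = x·R_p = 15.78 kΩ, R_upper = (1−x)·R_p = 31.32 kΩ.
R_L loads the lower segment: effective lower R = 13.57 kΩ.
Loaded-divider output: V_out = 26.5 × 0.3023 = 8.012 V.
(Unloaded: V_out = x·V_s = 8.88 V.)

V_out ≈ 8.01 V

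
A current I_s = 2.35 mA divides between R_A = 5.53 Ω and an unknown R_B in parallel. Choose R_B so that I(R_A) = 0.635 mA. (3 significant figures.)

R_B ≈ 2.05 Ω

Two-branch current divider: I_A = I_s · R_B/(R_A + R_B).
0.635/2.35 = R_B/(R_A + R_B) → R_B = R_A · (0.2702)/(1 − 0.2702) = 5.53 × 0.3703 = 2.048 Ω.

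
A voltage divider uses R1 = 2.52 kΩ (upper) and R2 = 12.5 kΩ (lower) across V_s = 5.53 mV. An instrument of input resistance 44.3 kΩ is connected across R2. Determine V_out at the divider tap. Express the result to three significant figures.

The load sits in parallel with R2, giving an effective lower resistance R2' = R2·R_L/(R2+R_L) = 9.749 kΩ.
Then V_out = V_s · R2'/(R1 + R2') = 5.53 × 9.749/12.27 = 4.394 mV.

V_out ≈ 4.39 mV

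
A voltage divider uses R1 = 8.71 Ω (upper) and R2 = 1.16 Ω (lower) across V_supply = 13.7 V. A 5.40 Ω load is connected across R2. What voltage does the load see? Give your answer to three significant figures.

First combine the lower leg with the load: R2 ‖ R_L = 0.9549 Ω.
Now apply the divider: V_out = 13.7 × 0.09880 = 1.354 V.

V_out ≈ 1.35 V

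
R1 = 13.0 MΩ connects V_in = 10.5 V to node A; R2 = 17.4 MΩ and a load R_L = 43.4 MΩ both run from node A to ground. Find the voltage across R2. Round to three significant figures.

The load sits in parallel with R2, giving an effective lower resistance R2' = R2·R_L/(R2+R_L) = 12.42 MΩ.
Voltage divider with the loaded lower leg: V_out = 10.5 × 12.42/(13.0 + 12.42) = 10.5 × 0.4886 = 5.130 V.

V_out ≈ 5.13 V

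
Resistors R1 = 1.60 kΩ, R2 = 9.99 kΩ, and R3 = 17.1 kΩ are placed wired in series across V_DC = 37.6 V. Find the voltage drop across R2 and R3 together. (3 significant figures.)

Total series resistance ΣR = 1.60 + 9.99 + 17.1 = 28.69 kΩ.
R_{R2..R3} = 9.99 + 17.1 = 27.09 kΩ.
Voltage divider: V = V_DC · (27.09 / 28.69) = 37.6 × 0.9442 = 35.50 V.

V ≈ 35.5 V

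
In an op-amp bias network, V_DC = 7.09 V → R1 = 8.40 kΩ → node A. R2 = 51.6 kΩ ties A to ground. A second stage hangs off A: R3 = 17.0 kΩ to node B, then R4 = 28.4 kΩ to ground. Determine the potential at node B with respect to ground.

V_B ≈ 3.29 V

Looking into the second stage from A: R3 + R4 = 45.40 kΩ appears in parallel with R2.
Effective lower resistance at A: R2 ‖ 45.40 = 24.15 kΩ.
First divider: V_A = V_DC · 24.15/(8.40 + 24.15) = 5.260 V.
Stage 2 is unloaded, so V_B = V_A · R4/(R3+R4) = 5.260 × 28.4/45.40 = 3.291 V.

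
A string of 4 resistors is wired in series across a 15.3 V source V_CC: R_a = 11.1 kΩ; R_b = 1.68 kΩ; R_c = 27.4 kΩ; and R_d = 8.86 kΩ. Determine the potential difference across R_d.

V ≈ 2.76 V

Series total: ΣR = 11.1 + 1.68 + 27.4 + 8.86 = 49.04 kΩ.
By the voltage-divider rule, V = 15.3 × 8.860/49.04 = 2.764 V.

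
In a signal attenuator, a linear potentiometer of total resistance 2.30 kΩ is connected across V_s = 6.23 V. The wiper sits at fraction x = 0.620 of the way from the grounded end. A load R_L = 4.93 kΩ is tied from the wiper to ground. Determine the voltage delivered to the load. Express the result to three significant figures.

V_out ≈ 3.48 V

Split the track: R_lower = x·R_p = 1.426 kΩ, R_upper = (1−x)·R_p = 0.8740 kΩ.
Lower segment in parallel with the load: 1.426 ‖ 4.93 = 1.106 kΩ.
Loaded-divider output: V_out = 6.23 × 0.5586 = 3.480 V.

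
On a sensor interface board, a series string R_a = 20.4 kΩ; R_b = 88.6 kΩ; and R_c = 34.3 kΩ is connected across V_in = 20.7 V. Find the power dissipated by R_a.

P ≈ 0.426 mW

Series current I = V_in/ΣR = 20.7/143.3 = 0.1445 mA.
P(R_a) = I²·R_a = (0.1445)² × 20.4 = 0.4257 mW.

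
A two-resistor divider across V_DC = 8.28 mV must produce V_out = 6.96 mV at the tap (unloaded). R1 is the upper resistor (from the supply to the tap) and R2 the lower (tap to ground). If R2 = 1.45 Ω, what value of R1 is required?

Required fraction k = V_out/V_DC = 0.8406.
So R1 = R2 · (V_DC/V_out − 1) = 1.45 × (8.28/6.96 − 1) = 1.45 × 0.1897 = 0.2750 Ω.

R1 ≈ 0.275 Ω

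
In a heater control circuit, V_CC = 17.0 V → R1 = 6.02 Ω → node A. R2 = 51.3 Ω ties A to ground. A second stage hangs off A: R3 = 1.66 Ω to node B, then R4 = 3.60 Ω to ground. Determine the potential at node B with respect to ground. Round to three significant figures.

Node A sees R2 in parallel with the series input of stage 2, R3 + R4 = 5.260 Ω.
Effective lower resistance at A: R2 ‖ 5.260 = 4.771 Ω.
First divider: V_A = V_CC · 4.771/(6.02 + 4.771) = 7.516 V.
V_B = V_A × 0.6844 = 5.144 V.

V_B ≈ 5.14 V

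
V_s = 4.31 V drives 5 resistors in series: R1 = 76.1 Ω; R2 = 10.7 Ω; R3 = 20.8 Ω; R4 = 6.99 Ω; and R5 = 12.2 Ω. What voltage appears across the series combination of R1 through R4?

Total series resistance ΣR = 76.1 + 10.7 + 20.8 + 6.99 + 12.2 = 126.8 Ω.
R_{R1..R4} = 76.1 + 10.7 + 20.8 + 6.99 = 114.6 Ω.
Voltage divider: V = V_s · (114.6 / 126.8) = 4.31 × 0.9038 = 3.895 V.

V ≈ 3.90 V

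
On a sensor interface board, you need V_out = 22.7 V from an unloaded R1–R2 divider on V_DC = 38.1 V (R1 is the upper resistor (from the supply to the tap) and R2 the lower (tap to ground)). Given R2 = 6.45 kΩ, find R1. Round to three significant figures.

V_out/V_DC = R2/(R1+R2) = 0.5958.
R1 = R2·(1/k − 1) = 6.45 × 0.6784 = 4.376 kΩ.

R1 ≈ 4.38 kΩ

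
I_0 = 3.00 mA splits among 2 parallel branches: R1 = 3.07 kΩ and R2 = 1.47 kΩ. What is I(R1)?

Two-branch current divider: I_k = I_0 · R_other/(R_1 + R_2).
I(R1) = 3.00 × 1.47/(3.07 + 1.47) = 3.00 × 0.3238 = 0.9714 mA.

I ≈ 0.971 mA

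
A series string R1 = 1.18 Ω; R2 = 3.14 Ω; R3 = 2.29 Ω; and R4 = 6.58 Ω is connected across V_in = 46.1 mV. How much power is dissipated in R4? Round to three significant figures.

Series current I = V_in/ΣR = 46.1/13.19 = 3.495 mA.
V(R4) = I·R = 23.00 mV; P = V·I = 23.00 × 3.495 = 80.38 µW.

P ≈ 80.4 µW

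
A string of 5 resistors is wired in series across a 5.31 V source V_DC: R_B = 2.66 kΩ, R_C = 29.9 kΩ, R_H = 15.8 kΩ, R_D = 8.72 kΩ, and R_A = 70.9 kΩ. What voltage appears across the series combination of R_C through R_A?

V ≈ 5.20 V

Total series resistance ΣR = 2.66 + 29.9 + 15.8 + 8.72 + 70.9 = 128.0 kΩ.
R_{R_C..R_A} = 29.9 + 15.8 + 8.72 + 70.9 = 125.3 kΩ.
By the voltage-divider rule, V = 5.31 × 125.3/128.0 = 5.200 V.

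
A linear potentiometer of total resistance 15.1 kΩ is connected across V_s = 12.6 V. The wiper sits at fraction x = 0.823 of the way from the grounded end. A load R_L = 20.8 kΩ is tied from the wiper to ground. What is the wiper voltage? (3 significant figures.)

V_out ≈ 9.38 V

Lower segment x·R_p = 12.43 kΩ; upper segment (1−x)·R_p = 2.673 kΩ.
(x·R_p) ‖ R_L = 7.779 kΩ.
Then V_out = V_s · 7.779/(2.673 + 7.779) = 9.378 V.
(Unloaded: V_out = x·V_s = 10.4 V.)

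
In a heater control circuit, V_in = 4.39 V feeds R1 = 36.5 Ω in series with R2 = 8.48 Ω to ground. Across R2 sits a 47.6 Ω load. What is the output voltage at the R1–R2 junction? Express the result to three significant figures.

V_out ≈ 0.723 V

R2 ‖ R_L = (8.48 × 47.6)/(8.48 + 47.6) = 7.198 Ω.
Then V_out = V_in · R2'/(R1 + R2') = 4.39 × 7.198/43.70 = 0.7231 V.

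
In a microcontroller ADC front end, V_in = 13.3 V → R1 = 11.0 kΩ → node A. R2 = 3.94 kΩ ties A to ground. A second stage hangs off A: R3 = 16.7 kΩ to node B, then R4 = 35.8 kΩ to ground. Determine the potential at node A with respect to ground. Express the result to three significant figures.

Node A sees R2 in parallel with the series input of stage 2, R3 + R4 = 52.50 kΩ.
Effective lower resistance at A: R2 ‖ 52.50 = 3.665 kΩ.
V_A = 13.3 × 3.665/(11.0 + 3.665) = 3.324 V.

V_A ≈ 3.32 V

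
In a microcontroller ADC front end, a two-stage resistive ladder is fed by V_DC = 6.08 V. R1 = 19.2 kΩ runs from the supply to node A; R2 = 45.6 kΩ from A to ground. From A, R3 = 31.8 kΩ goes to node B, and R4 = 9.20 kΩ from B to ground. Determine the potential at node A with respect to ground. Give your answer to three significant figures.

V_A ≈ 3.22 V

Node A sees R2 in parallel with the series input of stage 2, R3 + R4 = 41.00 kΩ.
Effective lower resistance at A: R2 ‖ 41.00 = 21.59 kΩ.
So V_A = 6.08 × 0.5293 = 3.218 V.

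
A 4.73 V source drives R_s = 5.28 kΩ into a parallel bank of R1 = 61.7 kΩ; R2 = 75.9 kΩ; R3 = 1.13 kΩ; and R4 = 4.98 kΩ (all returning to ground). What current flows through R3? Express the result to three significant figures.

I ≈ 0.608 mA

Equivalent of the parallel group: R_p = 0.8967 kΩ.
V_A = 4.73 × 0.8967/6.177 = 0.6867 V.
Branch current I = V_A/R3 = 0.6867/1.13 = 0.6077 mA.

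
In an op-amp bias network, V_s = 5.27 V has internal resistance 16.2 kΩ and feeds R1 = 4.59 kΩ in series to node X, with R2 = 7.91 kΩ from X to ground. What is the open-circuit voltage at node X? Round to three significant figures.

V_th ≈ 1.45 V

R1' = 16.2 + 4.59 = 20.79 kΩ (source resistance + R1).
With X open, the divider is unloaded: V_th = 5.27 × 7.91/28.70 = 1.452 V.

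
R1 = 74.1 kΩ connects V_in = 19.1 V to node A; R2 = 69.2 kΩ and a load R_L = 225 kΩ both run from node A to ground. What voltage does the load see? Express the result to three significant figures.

First combine the lower leg with the load: R2 ‖ R_L = 52.92 kΩ.
Voltage divider with the loaded lower leg: V_out = 19.1 × 52.92/(74.1 + 52.92) = 19.1 × 0.4166 = 7.958 V.

V_out ≈ 7.96 V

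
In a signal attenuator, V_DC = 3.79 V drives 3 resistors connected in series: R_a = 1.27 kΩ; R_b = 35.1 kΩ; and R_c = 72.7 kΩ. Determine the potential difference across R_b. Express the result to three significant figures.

Series total: ΣR = 1.27 + 35.1 + 72.7 = 109.1 kΩ.
Voltage divider: V = V_DC · (35.10 / 109.1) = 3.79 × 0.3218 = 1.220 V.

V ≈ 1.22 V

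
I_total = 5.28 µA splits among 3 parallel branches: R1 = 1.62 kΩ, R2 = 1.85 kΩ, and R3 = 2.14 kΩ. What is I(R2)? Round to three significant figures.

I ≈ 1.76 µA

Conductances: ΣG = 1/1.62 + 1/1.85 + 1/2.14 = 1.625 (1/kΩ).
Current divider: I(R2) = I_total · G_k/ΣG = 5.28 × (0.5405/1.625) = 5.28 × 0.3326 = 1.756 µA.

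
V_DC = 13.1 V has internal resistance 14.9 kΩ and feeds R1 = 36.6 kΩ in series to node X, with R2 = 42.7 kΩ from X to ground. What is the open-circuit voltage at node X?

V_th ≈ 5.94 V

R1' = 14.9 + 36.6 = 51.50 kΩ (source resistance + R1).
With X open, the divider is unloaded: V_th = 13.1 × 42.7/94.20 = 5.938 V.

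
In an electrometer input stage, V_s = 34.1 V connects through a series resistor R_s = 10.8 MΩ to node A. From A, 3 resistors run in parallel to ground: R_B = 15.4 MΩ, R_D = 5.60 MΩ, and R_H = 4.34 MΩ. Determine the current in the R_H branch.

I ≈ 1.28 µA

Parallel bank: R_p = 1/(1/15.4 + 1/5.60 + 1/4.34) = 2.110 MΩ.
Node voltage V_A = V_s · R_p/(R_s + R_p) = 34.1 × 0.1634 = 5.573 V.
I(R_H) = V_A / R_H = 5.573/4.34 = 1.284 µA.
(Equivalently: I_total = 2.641 µA, then current-divider fraction G_k/ΣG = 0.4862.)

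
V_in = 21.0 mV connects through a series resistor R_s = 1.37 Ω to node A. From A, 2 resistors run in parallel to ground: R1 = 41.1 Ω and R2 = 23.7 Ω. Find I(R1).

Parallel bank: R_p = 1/(1/41.1 + 1/23.7) = 15.03 Ω.
V_A by voltage divider: V_A = 21.0 × 15.03/(1.37 + 15.03) = 19.25 mV.
I(R1) = V_A / R1 = 19.25/41.1 = 0.4683 mA.
(Check via current divider: I_total = 1.280 mA; share G_k/ΣG = 0.3657 → same result.)

I ≈ 0.468 mA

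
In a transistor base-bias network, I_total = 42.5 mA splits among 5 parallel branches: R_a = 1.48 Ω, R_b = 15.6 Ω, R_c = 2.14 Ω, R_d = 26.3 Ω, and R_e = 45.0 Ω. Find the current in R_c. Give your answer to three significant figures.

Total conductance ΣG = 1/1.48 + 1/15.6 + 1/2.14 + 1/26.3 + 1/45.0 = 1.267 (units of 1/Ω).
By the current-divider rule, I = I_total · G_k/ΣG = 42.5 × 0.3687 = 15.67 mA.

I ≈ 15.7 mA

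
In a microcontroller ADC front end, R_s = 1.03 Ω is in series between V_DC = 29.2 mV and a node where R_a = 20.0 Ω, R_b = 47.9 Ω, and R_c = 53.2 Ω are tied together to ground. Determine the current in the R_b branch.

Combine the parallel branches: R_p = (1/20.0 + 1/47.9 + 1/53.2)⁻¹ = 11.15 Ω.
Node voltage V_A = V_DC · R_p/(R_s + R_p) = 29.2 × 0.9154 = 26.73 mV.
Branch current I = V_A/R_b = 26.73/47.9 = 0.5581 mA.

I ≈ 0.558 mA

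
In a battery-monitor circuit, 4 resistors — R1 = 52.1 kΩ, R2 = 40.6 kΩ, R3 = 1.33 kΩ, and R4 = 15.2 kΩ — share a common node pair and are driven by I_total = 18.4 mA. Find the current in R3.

I ≈ 16.1 mA

Total conductance ΣG = 1/52.1 + 1/40.6 + 1/1.33 + 1/15.2 = 0.8615 (units of 1/kΩ).
R3 takes the fraction G_k/ΣG = 0.7519/0.8615 = 0.8728, so I = 18.4 × 0.8728 = 16.06 mA.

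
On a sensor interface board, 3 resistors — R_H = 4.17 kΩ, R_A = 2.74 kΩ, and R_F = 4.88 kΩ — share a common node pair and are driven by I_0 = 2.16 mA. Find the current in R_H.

I ≈ 0.640 mA

ΣG = 1/4.17 + 1/2.74 + 1/4.88 = 0.8097.
Current divider: I(R_H) = I_0 · G_k/ΣG = 2.16 × (0.2398/0.8097) = 2.16 × 0.2962 = 0.6397 mA.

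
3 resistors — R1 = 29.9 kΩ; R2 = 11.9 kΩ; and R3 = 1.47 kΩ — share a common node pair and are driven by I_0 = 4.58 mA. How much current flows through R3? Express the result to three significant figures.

I ≈ 3.91 mA

Conductances: ΣG = 1/29.9 + 1/11.9 + 1/1.47 = 0.7978 (1/kΩ).
By the current-divider rule, I = I_0 · G_k/ΣG = 4.58 × 0.8527 = 3.906 mA.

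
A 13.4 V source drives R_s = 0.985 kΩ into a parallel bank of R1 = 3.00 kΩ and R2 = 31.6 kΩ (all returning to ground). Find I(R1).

Combine the parallel branches: R_p = (1/3.00 + 1/31.6)⁻¹ = 2.740 kΩ.
V_A by voltage divider: V_A = 13.4 × 2.740/(0.985 + 2.740) = 9.857 V.
I(R1) = V_A / R1 = 9.857/3.00 = 3.286 mA.
(Equivalently: I_total = 3.597 mA, then current-divider fraction G_k/ΣG = 0.9133.)

I ≈ 3.29 mA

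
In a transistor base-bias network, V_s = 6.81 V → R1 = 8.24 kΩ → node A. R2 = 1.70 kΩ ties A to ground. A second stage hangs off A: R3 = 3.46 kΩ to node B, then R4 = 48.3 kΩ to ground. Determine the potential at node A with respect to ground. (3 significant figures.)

V_A ≈ 1.13 V

Node A sees R2 in parallel with the series input of stage 2, R3 + R4 = 51.76 kΩ.
Effective lower resistance at A: R2 ‖ 51.76 = 1.646 kΩ.
So V_A = 6.81 × 0.1665 = 1.134 V.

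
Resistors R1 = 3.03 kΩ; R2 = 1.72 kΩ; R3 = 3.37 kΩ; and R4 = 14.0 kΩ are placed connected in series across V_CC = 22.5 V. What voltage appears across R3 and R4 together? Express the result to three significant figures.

V ≈ 17.7 V

ΣR = 3.03 + 1.72 + 3.37 + 14.0 = 22.12 kΩ.
R_{R3..R4} = 3.37 + 14.0 = 17.37 kΩ.
By the voltage-divider rule, V = 22.5 × 17.37/22.12 = 17.67 V.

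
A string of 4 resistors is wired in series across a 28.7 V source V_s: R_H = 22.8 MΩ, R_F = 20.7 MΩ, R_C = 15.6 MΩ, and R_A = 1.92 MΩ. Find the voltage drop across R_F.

ΣR = 22.8 + 20.7 + 15.6 + 1.92 = 61.02 MΩ.
V = V_s · R/ΣR = 28.7 × 0.3392 = 9.736 V.

V ≈ 9.74 V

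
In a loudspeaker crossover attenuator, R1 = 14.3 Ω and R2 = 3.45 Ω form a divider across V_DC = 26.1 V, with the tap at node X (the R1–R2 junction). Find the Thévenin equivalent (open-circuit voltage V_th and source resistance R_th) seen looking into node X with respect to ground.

V_th ≈ 5.07 V, R_th ≈ 2.78 Ω

Open-circuit (no load on X): V_th = V_DC · R2/(R1 + R2) = 26.1 × 3.45/(14.30 + 3.45) = 5.073 V.
Looking into X with the source shorted: R_th = R1·R2/(R1+R2) = 14.30 × 3.45/17.75 = 2.779 Ω.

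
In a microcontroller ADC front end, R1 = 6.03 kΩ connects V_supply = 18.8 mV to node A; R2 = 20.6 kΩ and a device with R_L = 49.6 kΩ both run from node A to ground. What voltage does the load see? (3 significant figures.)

First combine the lower leg with the load: R2 ‖ R_L = 14.55 kΩ.
Voltage divider with the loaded lower leg: V_out = 18.8 × 14.55/(6.03 + 14.55) = 18.8 × 0.7071 = 13.29 mV.

V_out ≈ 13.3 mV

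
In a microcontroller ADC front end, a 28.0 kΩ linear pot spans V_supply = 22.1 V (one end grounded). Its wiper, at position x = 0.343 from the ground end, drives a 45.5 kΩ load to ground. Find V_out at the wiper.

V_out ≈ 6.66 V

Split the track: R_lower = x·R_p = 9.604 kΩ, R_upper = (1−x)·R_p = 18.40 kΩ.
R_L loads the lower segment: effective lower R = 7.930 kΩ.
Loaded-divider output: V_out = 22.1 × 0.3012 = 6.657 V.
(Unloaded: V_out = x·V_supply = 7.58 V.)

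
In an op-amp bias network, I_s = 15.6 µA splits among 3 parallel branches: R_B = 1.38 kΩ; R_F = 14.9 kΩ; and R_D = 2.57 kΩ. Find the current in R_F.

I ≈ 0.887 µA

Conductances: ΣG = 1/1.38 + 1/14.9 + 1/2.57 = 1.181 (1/kΩ).
Current divider: I(R_F) = I_s · G_k/ΣG = 15.6 × (0.06711/1.181) = 15.6 × 0.05684 = 0.8866 µA.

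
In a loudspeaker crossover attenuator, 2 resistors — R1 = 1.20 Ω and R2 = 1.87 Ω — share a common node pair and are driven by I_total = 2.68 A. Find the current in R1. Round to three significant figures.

With just two branches, the current splits inversely with resistance.
So I = 2.68 × 1.87/3.070 = 1.632 A.

I ≈ 1.63 A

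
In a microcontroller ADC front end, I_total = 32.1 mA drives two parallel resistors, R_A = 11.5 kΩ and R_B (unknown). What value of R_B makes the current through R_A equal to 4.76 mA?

R_B ≈ 2.00 kΩ

In a two-way split, I_A/I_total = R_B/(R_A + R_B).
4.76/32.1 = R_B/(R_A + R_B) → R_B = R_A · (0.1483)/(1 − 0.1483) = 11.5 × 0.1741 = 2.002 kΩ.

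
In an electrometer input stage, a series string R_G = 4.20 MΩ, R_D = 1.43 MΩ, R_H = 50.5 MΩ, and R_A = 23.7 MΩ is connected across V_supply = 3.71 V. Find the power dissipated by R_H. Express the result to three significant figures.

The common current is I = 3.71/79.83 = 0.04647 µA.
V(R_H) = I·R = 2.347 V; P = V·I = 2.347 × 0.04647 = 0.1091 µW.

P ≈ 0.109 µW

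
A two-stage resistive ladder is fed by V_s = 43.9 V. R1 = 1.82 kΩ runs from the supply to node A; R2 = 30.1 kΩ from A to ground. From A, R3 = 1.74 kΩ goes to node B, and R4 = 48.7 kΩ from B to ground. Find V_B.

The second stage (R3 + R4 = 50.44 kΩ) loads node A in parallel with R2.
R2 ‖ (R3+R4) = 18.85 kΩ.
So V_A = 43.9 × 0.9120 = 40.03 V.
V_B = V_A × 0.9655 = 38.65 V.

V_B ≈ 38.7 V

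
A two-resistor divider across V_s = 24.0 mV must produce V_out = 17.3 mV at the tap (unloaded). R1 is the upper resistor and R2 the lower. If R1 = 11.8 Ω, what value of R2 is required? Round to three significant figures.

V_out/V_s = R2/(R1+R2) = 0.7208.
Rearranging, R2 = R1·k/(1−k) = 11.8 × 2.582 = 30.47 Ω.

R2 ≈ 30.5 Ω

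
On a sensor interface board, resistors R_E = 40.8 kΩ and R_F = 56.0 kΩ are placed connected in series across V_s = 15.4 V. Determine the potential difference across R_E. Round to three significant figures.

V ≈ 6.49 V

ΣR = 40.8 + 56.0 = 96.80 kΩ.
By the voltage-divider rule, V = 15.4 × 40.80/96.80 = 6.491 V.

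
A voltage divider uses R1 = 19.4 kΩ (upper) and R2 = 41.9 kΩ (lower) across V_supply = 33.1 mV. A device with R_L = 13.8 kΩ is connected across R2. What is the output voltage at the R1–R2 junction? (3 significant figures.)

The load sits in parallel with R2, giving an effective lower resistance R2' = R2·R_L/(R2+R_L) = 10.38 kΩ.
Now apply the divider: V_out = 33.1 × 0.3486 = 11.54 mV.

V_out ≈ 11.5 mV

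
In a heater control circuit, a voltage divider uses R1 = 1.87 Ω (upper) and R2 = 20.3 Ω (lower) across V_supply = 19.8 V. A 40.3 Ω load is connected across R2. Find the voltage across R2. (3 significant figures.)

V_out ≈ 17.4 V

The load sits in parallel with R2, giving an effective lower resistance R2' = R2·R_L/(R2+R_L) = 13.50 Ω.
Now apply the divider: V_out = 19.8 × 0.8783 = 17.39 V.
(Unloaded it would be 18.1 V; the load pulls it down.)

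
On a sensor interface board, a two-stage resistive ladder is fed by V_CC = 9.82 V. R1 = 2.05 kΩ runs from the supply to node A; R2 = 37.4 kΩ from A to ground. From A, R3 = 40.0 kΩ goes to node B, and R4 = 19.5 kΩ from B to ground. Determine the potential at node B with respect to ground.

V_B ≈ 2.95 V

The second stage (R3 + R4 = 59.50 kΩ) loads node A in parallel with R2.
R2 ‖ (R3+R4) = 22.96 kΩ.
So V_A = 9.82 × 0.9180 = 9.015 V.
Then the unloaded second divider: V_B = V_A × R4/(R3+R4) = 9.015 × 0.3277 = 2.955 V.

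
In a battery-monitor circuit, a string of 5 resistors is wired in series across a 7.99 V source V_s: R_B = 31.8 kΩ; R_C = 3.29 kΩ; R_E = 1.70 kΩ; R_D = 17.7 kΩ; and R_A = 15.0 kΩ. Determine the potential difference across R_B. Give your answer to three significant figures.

ΣR = 31.8 + 3.29 + 1.70 + 17.7 + 15.0 = 69.49 kΩ.
By the voltage-divider rule, V = 7.99 × 31.80/69.49 = 3.656 V.

V ≈ 3.66 V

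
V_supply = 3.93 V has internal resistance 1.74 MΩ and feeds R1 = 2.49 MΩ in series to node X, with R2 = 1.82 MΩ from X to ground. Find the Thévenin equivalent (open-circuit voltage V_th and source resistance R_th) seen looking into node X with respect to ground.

V_th ≈ 1.18 V, R_th ≈ 1.27 MΩ

R1' = 1.74 + 2.49 = 4.230 MΩ (source resistance + R1).
With X open, the divider is unloaded: V_th = 3.93 × 1.82/6.050 = 1.182 V.
With V_supply suppressed (replaced by a short), R_th = R1' ‖ R2 = (4.230 × 1.82)/(4.230 + 1.82) = 1.272 MΩ.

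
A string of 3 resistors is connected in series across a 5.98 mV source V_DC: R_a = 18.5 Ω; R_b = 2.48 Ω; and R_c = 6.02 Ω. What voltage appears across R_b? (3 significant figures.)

V ≈ 0.549 mV

ΣR = 18.5 + 2.48 + 6.02 = 27.00 Ω.
By the voltage-divider rule, V = 5.98 × 2.480/27.00 = 0.5493 mV.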